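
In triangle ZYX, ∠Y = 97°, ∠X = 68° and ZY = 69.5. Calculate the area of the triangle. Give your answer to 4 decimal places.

The third angle is ∠Z = 180° − ∠Y − ∠X = 15.00°.
Law of sines: YX = ZY·sin Z/sin X ≈ 19.401.
Law of sines: XZ = ZY·sin Y/sin X ≈ 74.399.
Area = ½·ZY·YX·sin Y ≈ 669.15.

area ≈ 669.1457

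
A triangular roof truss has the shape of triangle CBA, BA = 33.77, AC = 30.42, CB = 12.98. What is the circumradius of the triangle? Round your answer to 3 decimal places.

By the law of cosines, cos C = (AC² + CB² − BA²) / (2·AC·CB) ≈ -0.05895, so ∠C ≈ 93.38°.
Circumradius = BA/(2 sin C) ≈ 16.914.

R ≈ 16.914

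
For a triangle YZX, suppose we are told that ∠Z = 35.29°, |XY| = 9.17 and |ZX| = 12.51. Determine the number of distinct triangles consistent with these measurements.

|ZX|·sin Z = 12.51·sin(35.29°) ≈ 7.227.
Since |ZX| sin Z < |XY| < |ZX| (7.227 < 9.17 < 12.51), two triangles exist.

2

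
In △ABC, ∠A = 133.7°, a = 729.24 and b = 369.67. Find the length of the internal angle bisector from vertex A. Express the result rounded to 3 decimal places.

155.127

Law of sines: sin B = b·sin A/a ≈ 0.36649.
Since a ≥ b, only the acute value applies: ∠B ≈ 21.50°.
Then ∠C = 180° − ∠A − ∠B ≈ 24.80°.
Law of sines gives c = a·sin C/sin A ≈ 423.1.
The bisector from A has length 2·b·c·cos(∠A/2)/(b+c) ≈ 155.13.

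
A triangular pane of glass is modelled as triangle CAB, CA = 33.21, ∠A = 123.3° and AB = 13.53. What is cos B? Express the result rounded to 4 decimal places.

By the law of cosines, BC² = CA² + AB² − 2·CA·AB·cos A = 1779.4, so BC ≈ 42.182.
Law of cosines again: cos B = (AB² + BC² − CA²)/(2·AB·BC) ≈ 0.75299, so ∠B ≈ 41.15°.

cos B ≈ 0.7530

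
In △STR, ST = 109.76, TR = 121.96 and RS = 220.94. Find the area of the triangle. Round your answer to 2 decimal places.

3852.54

Semiperimeter s = (121.96 + 220.94 + 109.76)/2 = 226.33.
Heron's formula: area = √(226.33·104.37·5.39·116.57) ≈ 3852.5.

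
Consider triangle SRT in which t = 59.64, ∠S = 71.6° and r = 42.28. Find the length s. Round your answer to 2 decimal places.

61.26

By the law of cosines, s² = r² + t² − 2·r·t·cos S = 3752.7, so s ≈ 61.259.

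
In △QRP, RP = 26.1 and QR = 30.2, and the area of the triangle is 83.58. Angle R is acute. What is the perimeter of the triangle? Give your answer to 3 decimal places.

perimeter ≈ 63.557

From area = ½·QR·RP·sin R, we get sin R = 2·area/(QR·RP) ≈ 0.21207.
Taking the acute solution, ∠R ≈ 12.24°.
Law of cosines then gives PQ ≈ 7.2573.
Perimeter = 26.1 + 7.2573 + 30.2 = 63.557.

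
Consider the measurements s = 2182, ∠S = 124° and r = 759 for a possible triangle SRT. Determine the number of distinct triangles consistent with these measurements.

r·sin S = 759·sin(124°) ≈ 629.2.
Since ∠S is not acute, a triangle exists only if s > r; here s > r, so there is exactly one triangle.

1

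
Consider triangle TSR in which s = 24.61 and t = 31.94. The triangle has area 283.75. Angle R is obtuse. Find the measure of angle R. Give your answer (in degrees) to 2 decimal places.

From area = ½·t·s·sin R, we get sin R = 2·area/(t·s) ≈ 0.72197.
Taking the obtuse solution, ∠R ≈ 133.78°.

133.78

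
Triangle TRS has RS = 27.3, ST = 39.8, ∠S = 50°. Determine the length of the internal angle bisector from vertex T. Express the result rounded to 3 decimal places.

By the law of cosines, TR² = RS² + ST² − 2·RS·ST·cos S = 932.5, so TR ≈ 30.537.
Law of cosines again: cos T = (ST² + TR² − RS²)/(2·ST·TR) ≈ 0.72869, so ∠T ≈ 43.22°.
The bisector from T has length 2·ST·TR·cos(∠T/2)/(ST+TR) ≈ 32.129.

t_T ≈ 32.129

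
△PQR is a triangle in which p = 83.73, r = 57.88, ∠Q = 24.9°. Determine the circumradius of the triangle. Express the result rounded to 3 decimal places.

By the law of cosines, q² = r² + p² − 2·r·p·cos Q = 1569.2, so q ≈ 39.613.
Area = ½·r·p·sin Q ≈ 1020.2.
Circumradius = q/(2 sin Q) ≈ 47.043.

47.043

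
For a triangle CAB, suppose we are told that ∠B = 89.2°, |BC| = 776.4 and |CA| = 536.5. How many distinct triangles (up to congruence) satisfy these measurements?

|BC|·sin B = 776.4·sin(89.2°) ≈ 776.3.
Since |CA| = 536.5 < 776.3 = |BC| sin B, no triangle exists.

0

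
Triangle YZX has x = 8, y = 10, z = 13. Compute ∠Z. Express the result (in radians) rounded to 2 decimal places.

1.60

By the law of cosines, cos Z = (x² + y² − z²) / (2·x·y) ≈ -0.03125, so ∠Z ≈ 1.6021 rad.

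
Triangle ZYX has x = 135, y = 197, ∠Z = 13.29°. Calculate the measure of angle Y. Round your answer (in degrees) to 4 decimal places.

By the law of cosines, z² = y² + x² − 2·y·x·cos Z = 5268.5, so z ≈ 72.584.
Law of cosines again: cos Y = (x² + z² − y²)/(2·x·z) ≈ -0.78149, so ∠Y ≈ 141.40°.

141.3975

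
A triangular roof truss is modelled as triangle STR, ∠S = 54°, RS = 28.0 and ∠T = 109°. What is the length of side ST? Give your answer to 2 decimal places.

The third angle is ∠R = 180° − ∠S − ∠T = 17.00°.
Law of sines: ST = RS·sin R/sin T ≈ 8.6581.

8.66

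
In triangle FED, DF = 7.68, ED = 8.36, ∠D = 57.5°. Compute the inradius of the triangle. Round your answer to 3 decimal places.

2.277

By the law of cosines, FE² = ED² + DF² − 2·ED·DF·cos D = 59.878, so FE ≈ 7.7381.
Area = ½·ED·DF·sin D ≈ 27.075.
Semiperimeter s = (8.36+7.68+7.7381)/2 = 11.889.
Inradius = area/s = 27.075/11.889 ≈ 2.2773.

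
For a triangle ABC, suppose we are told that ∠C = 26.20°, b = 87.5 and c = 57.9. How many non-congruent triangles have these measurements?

b·sin C = 87.5·sin(26.20°) ≈ 38.63.
Since b sin C < c < b (38.63 < 57.9 < 87.5), two triangles exist.

2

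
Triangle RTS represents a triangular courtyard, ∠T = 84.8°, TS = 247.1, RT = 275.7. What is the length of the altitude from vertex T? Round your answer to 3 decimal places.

By the law of cosines, SR² = RT² + TS² − 2·RT·TS·cos T = 1.2472e+05, so SR ≈ 353.16.
Area = ½·RT·TS·sin T ≈ 33923.
The altitude from T has length 2·area/SR ≈ 192.11.

192.110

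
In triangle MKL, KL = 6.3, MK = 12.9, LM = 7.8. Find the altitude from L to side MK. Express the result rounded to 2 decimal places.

2.83

Semiperimeter s = (6.3 + 7.8 + 12.9)/2 = 13.5.
Heron's formula: area = √(13.5·7.2·5.7·0.6) ≈ 18.232.
The altitude from L has length 2·area/MK ≈ 2.8267.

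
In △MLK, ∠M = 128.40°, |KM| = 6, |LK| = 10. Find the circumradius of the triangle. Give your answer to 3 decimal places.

R ≈ 6.380

Law of sines: sin L = |KM|·sin M/|LK| ≈ 0.47022.
Since |LK| ≥ |KM|, only the acute value applies: ∠L ≈ 28.05°.
Then ∠K = 180° − ∠M − ∠L ≈ 23.55°.
Law of sines gives |ML| = |LK|·sin K/sin M ≈ 5.0986.
Circumradius = |LK|/(2 sin M) ≈ 6.38.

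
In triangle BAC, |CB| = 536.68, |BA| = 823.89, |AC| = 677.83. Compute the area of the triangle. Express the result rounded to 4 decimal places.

181076.5799

Semiperimeter s = (677.83 + 536.68 + 823.89)/2 = 1019.2.
Heron's formula: area = √(1019.2·341.37·482.52·195.31) ≈ 1.8108e+05.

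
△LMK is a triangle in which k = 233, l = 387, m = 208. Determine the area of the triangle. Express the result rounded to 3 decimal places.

20415.262

Semiperimeter s = (387 + 208 + 233)/2 = 414.
Heron's formula: area = √(414·27·206·181) ≈ 20415.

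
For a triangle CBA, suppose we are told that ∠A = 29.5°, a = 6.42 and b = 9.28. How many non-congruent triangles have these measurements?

b·sin A = 9.28·sin(29.5°) ≈ 4.57.
Since b sin A < a < b (4.57 < 6.42 < 9.28), two triangles exist.

2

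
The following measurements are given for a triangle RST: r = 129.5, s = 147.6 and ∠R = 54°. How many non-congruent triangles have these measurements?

s·sin R = 147.6·sin(54°) ≈ 119.4.
Since s sin R < r < s (119.4 < 129.5 < 147.6), two triangles exist.

2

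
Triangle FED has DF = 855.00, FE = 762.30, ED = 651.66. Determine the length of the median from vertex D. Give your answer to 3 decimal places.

m_D ≈ 657.699

Median from D: ½√(2·ED² + 2·DF² − FE²) ≈ 657.7.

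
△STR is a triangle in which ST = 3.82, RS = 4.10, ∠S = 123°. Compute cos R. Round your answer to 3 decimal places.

0.888

By the law of cosines, TR² = RS² + ST² − 2·RS·ST·cos S = 48.463, so TR ≈ 6.9615.
Law of cosines again: cos R = (TR² + RS² − ST²)/(2·TR·RS) ≈ 0.88781, so ∠R ≈ 27.40°.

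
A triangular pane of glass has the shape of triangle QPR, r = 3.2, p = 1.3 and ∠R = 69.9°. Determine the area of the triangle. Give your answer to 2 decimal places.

area ≈ 2.08

Law of sines: sin P = p·sin R/r ≈ 0.38151.
Since r ≥ p, only the acute value applies: ∠P ≈ 22.43°.
Then ∠Q = 180° − ∠R − ∠P ≈ 87.67°.
Law of sines gives q = r·sin Q/sin R ≈ 3.4047.
Area = ½·r·p·sin Q ≈ 2.0783.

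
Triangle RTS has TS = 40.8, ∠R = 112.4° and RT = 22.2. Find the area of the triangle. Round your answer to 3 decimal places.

Law of sines: sin S = RT·sin R/TS ≈ 0.50306.
Since TS ≥ RT, only the acute value applies: ∠S ≈ 30.20°.
Then ∠T = 180° − ∠R − ∠S ≈ 37.40°.
Law of sines gives SR = TS·sin T/sin R ≈ 26.802.
Area = ½·TS·RT·sin T ≈ 275.05.

275.051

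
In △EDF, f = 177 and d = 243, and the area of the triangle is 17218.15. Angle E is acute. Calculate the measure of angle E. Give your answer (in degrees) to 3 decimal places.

From area = ½·d·f·sin E, we get sin E = 2·area/(d·f) ≈ 0.80064.
Taking the acute solution, ∠E ≈ 53.19°.

∠E ≈ 53.191°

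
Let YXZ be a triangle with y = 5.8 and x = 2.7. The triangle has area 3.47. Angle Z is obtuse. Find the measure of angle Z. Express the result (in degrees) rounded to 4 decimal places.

From area = ½·y·x·sin Z, we get sin Z = 2·area/(y·x) ≈ 0.44317.
Taking the obtuse solution, ∠Z ≈ 153.69°.

∠Z ≈ 153.6939°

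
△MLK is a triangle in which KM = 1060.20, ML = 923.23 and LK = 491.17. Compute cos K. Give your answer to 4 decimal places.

0.4925

By the law of cosines, cos K = (LK² + KM² − ML²) / (2·LK·KM) ≈ 0.49249, so ∠K ≈ 60.50°.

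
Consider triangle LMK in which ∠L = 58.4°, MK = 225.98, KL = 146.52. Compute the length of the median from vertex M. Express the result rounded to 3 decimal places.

Law of sines: sin M = KL·sin L/MK ≈ 0.55224.
Since MK ≥ KL, only the acute value applies: ∠M ≈ 33.52°.
Then ∠K = 180° − ∠L − ∠M ≈ 88.08°.
Law of sines gives LM = MK·sin K/sin L ≈ 265.17.
Median from M: ½√(2·LM² + 2·MK² − KL²) ≈ 235.21.

m_M ≈ 235.211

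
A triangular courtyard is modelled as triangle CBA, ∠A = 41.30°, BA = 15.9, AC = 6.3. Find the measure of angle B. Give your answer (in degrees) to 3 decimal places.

By the law of cosines, CB² = BA² + AC² − 2·BA·AC·cos A = 141.99, so CB ≈ 11.916.
Law of cosines again: cos B = (CB² + BA² − AC²)/(2·CB·BA) ≈ 0.93714, so ∠B ≈ 20.42°.

20.423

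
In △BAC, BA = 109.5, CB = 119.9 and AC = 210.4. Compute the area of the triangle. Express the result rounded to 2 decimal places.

area ≈ 4802.41

Semiperimeter s = (210.4 + 119.9 + 109.5)/2 = 219.9.
Heron's formula: area = √(219.9·9.5·100·110.4) ≈ 4802.4.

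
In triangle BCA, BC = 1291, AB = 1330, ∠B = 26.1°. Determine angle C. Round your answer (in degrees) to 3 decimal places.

By the law of cosines, CA² = AB² + BC² − 2·AB·BC·cos B = 3.517e+05, so CA ≈ 593.04.
Law of cosines again: cos C = (BC² + CA² − AB²)/(2·BC·CA) ≈ 0.16293, so ∠C ≈ 80.62°.

∠C ≈ 80.623°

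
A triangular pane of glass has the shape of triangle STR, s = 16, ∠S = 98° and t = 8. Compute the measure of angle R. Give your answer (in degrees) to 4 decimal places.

52.3214

Law of sines: sin T = t·sin S/s ≈ 0.49513.
Since s ≥ t, only the acute value applies: ∠T ≈ 29.68°.
Then ∠R = 180° − ∠S − ∠T ≈ 52.32°.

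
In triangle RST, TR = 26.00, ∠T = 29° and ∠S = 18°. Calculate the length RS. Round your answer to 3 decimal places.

40.791

The third angle is ∠R = 180° − ∠S − ∠T = 133.00°.
Law of sines: RS = TR·sin T/sin S ≈ 40.791.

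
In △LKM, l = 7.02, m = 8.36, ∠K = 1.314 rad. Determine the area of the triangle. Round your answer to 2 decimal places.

Area = ½·m·l·sin K ≈ 28.381.

28.38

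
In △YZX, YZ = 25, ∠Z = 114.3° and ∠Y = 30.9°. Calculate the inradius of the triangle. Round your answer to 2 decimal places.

The third angle is ∠X = 180° − ∠Y − ∠Z = 34.80°.
Law of sines: ZX = YZ·sin Y/sin X ≈ 22.496.
Law of sines: XY = YZ·sin Z/sin X ≈ 39.924.
Area = ½·YZ·ZX·sin Z ≈ 256.28.
Semiperimeter s = (22.496+39.924+25)/2 = 43.71.
Inradius = area/s = 256.28/43.71 ≈ 5.8633.

r ≈ 5.86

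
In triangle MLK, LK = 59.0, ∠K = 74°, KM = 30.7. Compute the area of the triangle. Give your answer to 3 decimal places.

Area = ½·LK·KM·sin K ≈ 870.57.

870.567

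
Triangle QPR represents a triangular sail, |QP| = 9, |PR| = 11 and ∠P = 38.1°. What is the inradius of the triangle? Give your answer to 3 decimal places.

By the law of cosines, |RQ|² = |QP|² + |PR|² − 2·|QP|·|PR|·cos P = 46.187, so |RQ| ≈ 6.7961.
Area = ½·|QP|·|PR|·sin P ≈ 30.543.
Semiperimeter s = (11+6.7961+9)/2 = 13.398.
Inradius = area/s = 30.543/13.398 ≈ 2.2797.

r ≈ 2.280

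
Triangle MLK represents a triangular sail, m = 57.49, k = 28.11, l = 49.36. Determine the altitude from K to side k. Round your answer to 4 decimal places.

h_K ≈ 49.3402

Semiperimeter s = (57.49 + 49.36 + 28.11)/2 = 67.48.
Heron's formula: area = √(67.48·9.99·18.12·39.37) ≈ 693.48.
The altitude from K has length 2·area/k ≈ 49.34.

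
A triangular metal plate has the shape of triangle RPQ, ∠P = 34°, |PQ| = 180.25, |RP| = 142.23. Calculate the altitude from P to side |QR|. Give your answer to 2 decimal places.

h_P ≈ 141.87

By the law of cosines, |QR|² = |RP|² + |PQ|² − 2·|RP|·|PQ|·cos P = 10211, so |QR| ≈ 101.05.
Area = ½·|RP|·|PQ|·sin P ≈ 7168.
The altitude from P has length 2·area/|QR| ≈ 141.87.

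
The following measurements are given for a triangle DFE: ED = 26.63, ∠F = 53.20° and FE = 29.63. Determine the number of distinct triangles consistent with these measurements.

2

FE·sin F = 29.63·sin(53.20°) ≈ 23.73.
Since FE sin F < ED < FE (23.73 < 26.63 < 29.63), two triangles exist.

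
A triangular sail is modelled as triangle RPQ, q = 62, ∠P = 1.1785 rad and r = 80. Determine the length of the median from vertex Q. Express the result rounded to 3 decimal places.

By the law of cosines, p² = q² + r² − 2·q·r·cos P = 6451.5, so p ≈ 80.321.
Median from Q: ½√(2·r² + 2·p² − q²) ≈ 73.924.

m_Q ≈ 73.924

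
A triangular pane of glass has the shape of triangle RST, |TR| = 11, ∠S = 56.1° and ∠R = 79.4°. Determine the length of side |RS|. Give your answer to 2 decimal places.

9.29

The third angle is ∠T = 180° − ∠R − ∠S = 44.50°.
Law of sines: |RS| = |TR|·sin T/sin S ≈ 9.289.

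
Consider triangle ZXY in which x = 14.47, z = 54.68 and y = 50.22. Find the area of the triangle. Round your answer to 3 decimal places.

area ≈ 357.550

Semiperimeter s = (54.68 + 14.47 + 50.22)/2 = 59.685.
Heron's formula: area = √(59.685·5.005·45.215·9.465) ≈ 357.55.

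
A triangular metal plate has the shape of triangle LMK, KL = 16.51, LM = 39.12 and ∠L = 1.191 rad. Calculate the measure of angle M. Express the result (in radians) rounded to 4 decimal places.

By the law of cosines, MK² = KL² + LM² − 2·KL·LM·cos L = 1324.1, so MK ≈ 36.388.
Law of cosines again: cos M = (LM² + MK² − KL²)/(2·LM·MK) ≈ 0.90688, so ∠M ≈ 0.435 rad.

0.4350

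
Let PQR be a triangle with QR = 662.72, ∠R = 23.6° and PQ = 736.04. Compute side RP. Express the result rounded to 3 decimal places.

Law of sines: sin P = QR·sin R/PQ ≈ 0.36047.
Since PQ ≥ QR, only the acute value applies: ∠P ≈ 21.13°.
Then ∠Q = 180° − ∠R − ∠P ≈ 135.27°.
Law of sines gives RP = PQ·sin Q/sin R ≈ 1293.8.

1293.849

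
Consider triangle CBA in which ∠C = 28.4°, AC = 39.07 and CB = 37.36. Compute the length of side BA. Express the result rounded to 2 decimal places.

By the law of cosines, BA² = AC² + CB² − 2·AC·CB·cos C = 354.27, so BA ≈ 18.822.

18.82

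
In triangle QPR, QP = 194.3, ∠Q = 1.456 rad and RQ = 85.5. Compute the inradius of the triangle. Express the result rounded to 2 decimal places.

By the law of cosines, PR² = RQ² + QP² − 2·RQ·QP·cos Q = 41257, so PR ≈ 203.12.
Area = ½·RQ·QP·sin Q ≈ 8251.7.
Semiperimeter s = (203.12+85.5+194.3)/2 = 241.46.
Inradius = area/s = 8251.7/241.46 ≈ 34.174.

34.17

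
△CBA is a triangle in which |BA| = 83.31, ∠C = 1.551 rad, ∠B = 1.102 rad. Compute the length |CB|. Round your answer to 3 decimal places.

39.112

The third angle is ∠A = π − ∠C − ∠B = 0.489 rad.
Law of sines: |CB| = |BA|·sin A/sin C ≈ 39.112.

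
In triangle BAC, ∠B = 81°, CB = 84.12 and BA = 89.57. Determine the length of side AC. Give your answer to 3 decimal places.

By the law of cosines, AC² = CB² + BA² − 2·CB·BA·cos B = 12742, so AC ≈ 112.88.

112.879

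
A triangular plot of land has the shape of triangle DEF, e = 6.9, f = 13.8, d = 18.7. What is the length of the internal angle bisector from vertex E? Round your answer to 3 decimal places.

15.698

By the law of cosines, cos E = (f² + d² − e²) / (2·f·d) ≈ 0.95427, so ∠E ≈ 17.39°.
The bisector from E has length 2·f·d·cos(∠E/2)/(f+d) ≈ 15.698.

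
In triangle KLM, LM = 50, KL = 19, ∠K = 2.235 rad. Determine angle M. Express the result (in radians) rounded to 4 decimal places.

Law of sines: sin M = KL·sin K/LM ≈ 0.29922.
Since LM ≥ KL, only the acute value applies: ∠M ≈ 0.304 rad.
Then ∠L = π − ∠K − ∠M ≈ 0.603 rad.

0.3039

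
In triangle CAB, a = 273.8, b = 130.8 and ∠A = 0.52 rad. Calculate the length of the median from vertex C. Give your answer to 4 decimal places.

Law of sines: sin B = b·sin A/a ≈ 0.23737.
Since a ≥ b, only the acute value applies: ∠B ≈ 0.240 rad.
Then ∠C = π − ∠A − ∠B ≈ 2.382 rad.
Law of sines gives c = a·sin C/sin A ≈ 379.49.
Median from C: ½√(2·a² + 2·b² − c²) ≈ 100.18.

m_C ≈ 100.1761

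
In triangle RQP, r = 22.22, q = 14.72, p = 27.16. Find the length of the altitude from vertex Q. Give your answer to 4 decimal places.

Semiperimeter s = (22.22 + 14.72 + 27.16)/2 = 32.05.
Heron's formula: area = √(32.05·9.83·17.33·4.89) ≈ 163.4.
The altitude from Q has length 2·area/q ≈ 22.201.

h_Q ≈ 22.2007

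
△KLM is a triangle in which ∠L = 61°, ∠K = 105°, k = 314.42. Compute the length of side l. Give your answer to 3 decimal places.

284.699

The third angle is ∠M = 180° − ∠K − ∠L = 14.00°.
Law of sines: l = k·sin L/sin K ≈ 284.7.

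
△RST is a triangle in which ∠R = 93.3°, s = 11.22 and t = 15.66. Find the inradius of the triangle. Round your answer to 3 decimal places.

By the law of cosines, r² = s² + t² − 2·s·t·cos R = 391.35, so r ≈ 19.783.
Area = ½·s·t·sin R ≈ 87.707.
Semiperimeter p = (19.783+11.22+15.66)/2 = 23.331.
Inradius = area/p = 87.707/23.331 ≈ 3.7592.

3.759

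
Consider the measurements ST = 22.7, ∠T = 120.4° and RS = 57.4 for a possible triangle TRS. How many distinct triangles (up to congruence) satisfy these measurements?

1

ST·sin T = 22.7·sin(120.4°) ≈ 19.58.
Since ∠T is not acute, a triangle exists only if RS > ST; here RS > ST, so there is exactly one triangle.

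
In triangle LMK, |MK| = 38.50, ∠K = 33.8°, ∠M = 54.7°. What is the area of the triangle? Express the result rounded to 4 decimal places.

area ≈ 336.5963

The third angle is ∠L = 180° − ∠M − ∠K = 91.50°.
Law of sines: |KL| = |MK|·sin M/sin L ≈ 31.432.
Law of sines: |LM| = |MK|·sin K/sin L ≈ 21.425.
Area = ½·|MK|·|KL|·sin K ≈ 336.6.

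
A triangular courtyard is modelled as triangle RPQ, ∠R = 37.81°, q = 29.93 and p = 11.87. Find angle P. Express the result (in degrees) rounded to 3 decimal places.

By the law of cosines, r² = p² + q² − 2·p·q·cos R = 475.34, so r ≈ 21.802.
Law of cosines again: cos P = (q² + r² − p²)/(2·q·r) ≈ 0.94266, so ∠P ≈ 19.50°.

∠P ≈ 19.497°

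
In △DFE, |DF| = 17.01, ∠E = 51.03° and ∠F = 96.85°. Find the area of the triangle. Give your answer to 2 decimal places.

The third angle is ∠D = 180° − ∠F − ∠E = 32.12°.
Law of sines: |FE| = |DF|·sin D/sin E ≈ 11.633.
Law of sines: |ED| = |DF|·sin F/sin E ≈ 21.722.
Area = ½·|DF|·|FE|·sin F ≈ 98.23.

98.23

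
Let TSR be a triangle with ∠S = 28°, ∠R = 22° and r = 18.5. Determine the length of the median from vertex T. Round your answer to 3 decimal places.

The third angle is ∠T = 180° − ∠S − ∠R = 130.00°.
Law of sines: t = r·sin T/sin R ≈ 37.831.
Law of sines: s = r·sin S/sin R ≈ 23.185.
Median from T: ½√(2·s² + 2·r² − t²) ≈ 9.0606.

9.061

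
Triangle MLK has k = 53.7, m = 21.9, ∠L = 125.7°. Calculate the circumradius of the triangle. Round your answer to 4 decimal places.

By the law of cosines, l² = k² + m² − 2·k·m·cos L = 4735.8, so l ≈ 68.817.
Area = ½·k·m·sin L ≈ 477.52.
Circumradius = l/(2 sin L) ≈ 42.371.

42.3708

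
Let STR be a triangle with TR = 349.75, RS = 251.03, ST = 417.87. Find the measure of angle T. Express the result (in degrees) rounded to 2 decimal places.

By the law of cosines, cos T = (ST² + TR² − RS²) / (2·ST·TR) ≈ 0.80029, so ∠T ≈ 36.84°.

∠T ≈ 36.84°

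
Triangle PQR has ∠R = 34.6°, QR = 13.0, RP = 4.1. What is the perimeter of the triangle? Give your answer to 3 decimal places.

By the law of cosines, PQ² = QR² + RP² − 2·QR·RP·cos R = 98.064, so PQ ≈ 9.9027.
Semiperimeter s = (13+4.1+9.9027)/2 = 13.501.
Perimeter = 13 + 4.1 + 9.9027 = 27.003.

perimeter ≈ 27.003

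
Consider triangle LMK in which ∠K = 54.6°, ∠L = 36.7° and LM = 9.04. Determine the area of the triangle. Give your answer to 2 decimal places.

The third angle is ∠M = 180° − ∠K − ∠L = 88.70°.
Law of sines: MK = LM·sin L/sin K ≈ 6.6278.
Law of sines: KL = LM·sin M/sin K ≈ 11.087.
Area = ½·LM·MK·sin M ≈ 29.95.

29.95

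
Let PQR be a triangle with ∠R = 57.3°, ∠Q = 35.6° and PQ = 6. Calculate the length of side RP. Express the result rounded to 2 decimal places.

The third angle is ∠P = 180° − ∠Q − ∠R = 87.10°.
Law of sines: RP = PQ·sin Q/sin R ≈ 4.1506.

4.15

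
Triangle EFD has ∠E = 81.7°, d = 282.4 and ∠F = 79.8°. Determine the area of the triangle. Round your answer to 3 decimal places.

122385.928

The third angle is ∠D = 180° − ∠E − ∠F = 18.50°.
Law of sines: e = d·sin E/sin D ≈ 880.67.
Law of sines: f = d·sin F/sin D ≈ 875.93.
Area = ½·d·e·sin F ≈ 1.2239e+05.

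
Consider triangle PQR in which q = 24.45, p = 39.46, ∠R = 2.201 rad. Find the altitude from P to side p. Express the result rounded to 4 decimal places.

h_P ≈ 19.7533

By the law of cosines, r² = p² + q² − 2·p·q·cos R = 3292, so r ≈ 57.376.
Area = ½·p·q·sin R ≈ 389.73.
The altitude from P has length 2·area/p ≈ 19.753.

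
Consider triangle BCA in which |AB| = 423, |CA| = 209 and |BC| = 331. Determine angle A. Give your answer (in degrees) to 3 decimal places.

∠A ≈ 50.255°

By the law of cosines, cos A = (|CA|² + |AB|² − |BC|²) / (2·|CA|·|AB|) ≈ 0.63937, so ∠A ≈ 50.26°.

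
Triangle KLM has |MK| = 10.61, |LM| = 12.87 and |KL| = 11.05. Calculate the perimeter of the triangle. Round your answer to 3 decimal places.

34.530

Perimeter = 12.87 + 10.61 + 11.05 = 34.53.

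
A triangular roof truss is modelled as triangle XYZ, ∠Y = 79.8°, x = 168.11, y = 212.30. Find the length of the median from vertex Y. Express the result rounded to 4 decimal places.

126.9420

Law of sines: sin X = x·sin Y/y ≈ 0.77934.
Since y ≥ x, only the acute value applies: ∠X ≈ 51.20°.
Then ∠Z = 180° − ∠Y − ∠X ≈ 49.00°.
Law of sines gives z = y·sin Z/sin Y ≈ 162.8.
Median from Y: ½√(2·z² + 2·x² − y²) ≈ 126.94.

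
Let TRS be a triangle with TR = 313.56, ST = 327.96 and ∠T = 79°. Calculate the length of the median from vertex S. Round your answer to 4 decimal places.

By the law of cosines, RS² = ST² + TR² − 2·ST·TR·cos T = 1.6663e+05, so RS ≈ 408.21.
Median from S: ½√(2·RS² + 2·ST² − TR²) ≈ 335.43.

m_S ≈ 335.4338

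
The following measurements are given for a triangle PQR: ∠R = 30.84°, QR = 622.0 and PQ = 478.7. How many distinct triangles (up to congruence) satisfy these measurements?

2

QR·sin R = 622.0·sin(30.84°) ≈ 318.9.
Since QR sin R < PQ < QR (318.9 < 478.7 < 622.0), two triangles exist.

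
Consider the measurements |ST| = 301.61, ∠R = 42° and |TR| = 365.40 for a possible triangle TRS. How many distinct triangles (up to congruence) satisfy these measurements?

2

|TR|·sin R = 365.40·sin(42°) ≈ 244.5.
Since |TR| sin R < |ST| < |TR| (244.5 < 301.61 < 365.40), two triangles exist.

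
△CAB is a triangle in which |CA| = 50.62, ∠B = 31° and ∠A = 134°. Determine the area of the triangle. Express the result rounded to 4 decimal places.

The third angle is ∠C = 180° − ∠A − ∠B = 15.00°.
Law of sines: |AB| = |CA|·sin C/sin B ≈ 25.438.
Law of sines: |BC| = |CA|·sin A/sin B ≈ 70.7.
Area = ½·|CA|·|AB|·sin A ≈ 463.13.

463.1325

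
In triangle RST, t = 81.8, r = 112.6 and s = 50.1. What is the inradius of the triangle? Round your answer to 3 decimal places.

15.178

Semiperimeter p = (112.6 + 50.1 + 81.8)/2 = 122.25.
Heron's formula: area = √(122.25·9.65·72.15·40.45) ≈ 1855.5.
Inradius = area/p = 1855.5/122.25 ≈ 15.178.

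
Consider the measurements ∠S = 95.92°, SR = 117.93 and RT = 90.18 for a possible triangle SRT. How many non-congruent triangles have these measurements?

0

SR·sin S = 117.93·sin(95.92°) ≈ 117.3.
Since ∠S is not acute, a triangle exists only if RT > SR; here RT ≤ SR, so there is no triangle.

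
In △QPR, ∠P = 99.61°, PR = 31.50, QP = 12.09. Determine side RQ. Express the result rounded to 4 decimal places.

35.5749

By the law of cosines, RQ² = QP² + PR² − 2·QP·PR·cos P = 1265.6, so RQ ≈ 35.575.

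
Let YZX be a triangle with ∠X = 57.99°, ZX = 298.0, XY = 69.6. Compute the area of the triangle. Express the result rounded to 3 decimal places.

area ≈ 8793.639

Area = ½·ZX·XY·sin X ≈ 8793.6.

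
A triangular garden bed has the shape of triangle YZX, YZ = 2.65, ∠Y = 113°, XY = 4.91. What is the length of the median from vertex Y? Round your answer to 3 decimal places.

By the law of cosines, ZX² = XY² + YZ² − 2·XY·YZ·cos Y = 41.299, so ZX ≈ 6.4264.
Median from Y: ½√(2·XY² + 2·YZ² − ZX²) ≈ 2.2892.

2.289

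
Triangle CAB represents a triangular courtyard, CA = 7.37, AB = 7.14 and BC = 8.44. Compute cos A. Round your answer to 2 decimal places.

By the law of cosines, cos A = (CA² + AB² − BC²) / (2·CA·AB) ≈ 0.32366, so ∠A ≈ 71.12°.

cos A ≈ 0.32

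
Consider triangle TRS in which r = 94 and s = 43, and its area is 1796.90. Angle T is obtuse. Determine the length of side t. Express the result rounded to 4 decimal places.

From area = ½·r·s·sin T, we get sin T = 2·area/(r·s) ≈ 0.88911.
Taking the obtuse solution, ∠T ≈ 117.24°.
Law of cosines then gives t ≈ 119.94.

119.9372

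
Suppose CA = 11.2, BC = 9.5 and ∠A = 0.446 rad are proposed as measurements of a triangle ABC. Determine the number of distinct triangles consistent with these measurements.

2

CA·sin A = 11.2·sin(0.446 rad) ≈ 4.831.
Since CA sin A < BC < CA (4.831 < 9.5 < 11.2), two triangles exist.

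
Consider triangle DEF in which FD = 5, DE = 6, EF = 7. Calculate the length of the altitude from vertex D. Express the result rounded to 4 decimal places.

Semiperimeter s = (7 + 5 + 6)/2 = 9.
Heron's formula: area = √(9·2·4·3) ≈ 14.697.
The altitude from D has length 2·area/EF ≈ 4.1991.

h_D ≈ 4.1991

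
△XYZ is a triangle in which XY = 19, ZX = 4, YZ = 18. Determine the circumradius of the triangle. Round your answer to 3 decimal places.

R ≈ 9.603

By the law of cosines, cos X = (ZX² + XY² − YZ²) / (2·ZX·XY) ≈ 0.34868, so ∠X ≈ 69.59°.
Circumradius = YZ/(2 sin X) ≈ 9.6027.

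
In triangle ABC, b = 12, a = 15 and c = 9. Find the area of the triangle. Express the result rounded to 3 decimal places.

54.000

Semiperimeter s = (15 + 12 + 9)/2 = 18.
Heron's formula: area = √(18·3·6·9) ≈ 54.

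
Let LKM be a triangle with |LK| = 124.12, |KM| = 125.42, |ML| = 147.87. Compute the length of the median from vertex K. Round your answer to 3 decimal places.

m_K ≈ 100.507

Median from K: ½√(2·|LK|² + 2·|KM|² − |ML|²) ≈ 100.51.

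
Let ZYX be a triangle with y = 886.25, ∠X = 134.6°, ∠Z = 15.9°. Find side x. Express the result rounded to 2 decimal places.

The third angle is ∠Y = 180° − ∠X − ∠Z = 29.50°.
Law of sines: x = y·sin X/sin Y ≈ 1281.5.

1281.48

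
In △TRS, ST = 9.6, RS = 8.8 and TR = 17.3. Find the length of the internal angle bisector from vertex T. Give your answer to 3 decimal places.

t_T ≈ 12.178

By the law of cosines, cos T = (ST² + TR² − RS²) / (2·ST·TR) ≈ 0.94536, so ∠T ≈ 19.03°.
The bisector from T has length 2·ST·TR·cos(∠T/2)/(ST+TR) ≈ 12.178.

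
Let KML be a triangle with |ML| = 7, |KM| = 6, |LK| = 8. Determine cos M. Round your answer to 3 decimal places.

0.250

By the law of cosines, cos M = (|KM|² + |ML|² − |LK|²) / (2·|KM|·|ML|) ≈ 0.25000, so ∠M ≈ 75.52°.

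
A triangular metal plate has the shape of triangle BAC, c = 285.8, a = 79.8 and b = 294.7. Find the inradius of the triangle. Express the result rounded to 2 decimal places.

34.53

Semiperimeter s = (294.7 + 79.8 + 285.8)/2 = 330.15.
Heron's formula: area = √(330.15·35.45·250.35·44.35) ≈ 11399.
Inradius = area/s = 11399/330.15 ≈ 34.528.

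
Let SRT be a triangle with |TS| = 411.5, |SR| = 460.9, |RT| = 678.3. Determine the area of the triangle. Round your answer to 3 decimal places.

area ≈ 92786.257

Semiperimeter s = (678.3 + 411.5 + 460.9)/2 = 775.35.
Heron's formula: area = √(775.35·97.05·363.85·314.45) ≈ 92786.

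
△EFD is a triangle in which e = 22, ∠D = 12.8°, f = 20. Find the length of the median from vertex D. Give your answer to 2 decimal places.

By the law of cosines, d² = e² + f² − 2·e·f·cos D = 25.869, so d ≈ 5.0861.
Median from D: ½√(2·e² + 2·f² − d²) ≈ 20.869.

m_D ≈ 20.87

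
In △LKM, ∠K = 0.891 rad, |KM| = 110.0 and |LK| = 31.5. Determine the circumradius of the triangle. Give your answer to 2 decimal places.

R ≈ 60.09

By the law of cosines, |ML|² = |LK|² + |KM|² − 2·|LK|·|KM|·cos K = 8735.8, so |ML| ≈ 93.466.
Area = ½·|LK|·|KM|·sin K ≈ 1347.4.
Circumradius = |ML|/(2 sin K) ≈ 60.091.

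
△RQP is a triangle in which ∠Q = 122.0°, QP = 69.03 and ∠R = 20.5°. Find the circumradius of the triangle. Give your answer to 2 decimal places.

The third angle is ∠P = 180° − ∠R − ∠Q = 37.50°.
Law of sines: PR = QP·sin Q/sin R ≈ 167.16.
Law of sines: RQ = QP·sin P/sin R ≈ 119.99.
Circumradius = QP/(2 sin R) ≈ 98.556.

98.56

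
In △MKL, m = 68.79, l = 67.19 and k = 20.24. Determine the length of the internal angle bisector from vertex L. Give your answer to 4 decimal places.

24.4808

By the law of cosines, cos L = (m² + k² − l²) / (2·m·k) ≈ 0.22525, so ∠L ≈ 76.98°.
The bisector from L has length 2·m·k·cos(∠L/2)/(m+k) ≈ 24.481.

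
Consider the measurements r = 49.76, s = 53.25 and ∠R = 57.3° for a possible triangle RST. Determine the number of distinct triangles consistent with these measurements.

s·sin R = 53.25·sin(57.3°) ≈ 44.81.
Since s sin R < r < s (44.81 < 49.76 < 53.25), two triangles exist.

2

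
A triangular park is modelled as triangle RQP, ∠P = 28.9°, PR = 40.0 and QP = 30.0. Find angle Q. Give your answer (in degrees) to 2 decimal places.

By the law of cosines, RQ² = QP² + PR² − 2·QP·PR·cos P = 398.89, so RQ ≈ 19.972.
Law of cosines again: cos Q = (RQ² + QP² − PR²)/(2·RQ·QP) ≈ -0.25128, so ∠Q ≈ 104.55°.

∠Q ≈ 104.55°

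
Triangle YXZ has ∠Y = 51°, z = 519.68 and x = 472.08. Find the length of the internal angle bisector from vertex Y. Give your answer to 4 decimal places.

446.5430

By the law of cosines, y² = x² + z² − 2·x·z·cos Y = 1.8414e+05, so y ≈ 429.12.
The bisector from Y has length 2·x·z·cos(∠Y/2)/(x+z) ≈ 446.54.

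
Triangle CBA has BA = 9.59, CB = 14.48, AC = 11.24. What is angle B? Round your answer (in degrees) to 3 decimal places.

∠B ≈ 50.861°

By the law of cosines, cos B = (CB² + BA² − AC²) / (2·CB·BA) ≈ 0.63120, so ∠B ≈ 50.86°.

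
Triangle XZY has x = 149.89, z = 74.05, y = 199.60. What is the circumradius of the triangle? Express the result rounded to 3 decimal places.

118.181

By the law of cosines, cos X = (z² + y² − x²) / (2·z·y) ≈ 0.77321, so ∠X ≈ 39.36°.
Circumradius = x/(2 sin X) ≈ 118.18.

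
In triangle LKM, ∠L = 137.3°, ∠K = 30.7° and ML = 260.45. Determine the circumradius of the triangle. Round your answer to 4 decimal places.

R ≈ 255.0716

The third angle is ∠M = 180° − ∠L − ∠K = 12.00°.
Law of sines: KM = ML·sin L/sin K ≈ 345.96.
Law of sines: LK = ML·sin M/sin K ≈ 106.06.
Circumradius = ML/(2 sin K) ≈ 255.07.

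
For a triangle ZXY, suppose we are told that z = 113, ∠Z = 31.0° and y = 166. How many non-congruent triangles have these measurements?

2

y·sin Z = 166·sin(31.0°) ≈ 85.5.
Since y sin Z < z < y (85.5 < 113 < 166), two triangles exist.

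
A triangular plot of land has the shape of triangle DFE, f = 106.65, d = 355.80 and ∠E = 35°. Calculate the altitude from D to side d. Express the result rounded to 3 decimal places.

By the law of cosines, e² = d² + f² − 2·d·f·cos E = 75801, so e ≈ 275.32.
Area = ½·d·f·sin E ≈ 10882.
The altitude from D has length 2·area/d ≈ 61.172.

61.172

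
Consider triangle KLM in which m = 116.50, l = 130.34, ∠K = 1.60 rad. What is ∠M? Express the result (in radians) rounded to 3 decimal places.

By the law of cosines, k² = l² + m² − 2·l·m·cos K = 31448, so k ≈ 177.33.
Law of cosines again: cos M = (k² + l² − m²)/(2·k·l) ≈ 0.75418, so ∠M ≈ 0.716 rad.

0.716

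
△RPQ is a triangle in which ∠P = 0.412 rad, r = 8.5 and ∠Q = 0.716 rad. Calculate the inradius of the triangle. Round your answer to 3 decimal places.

1.140

The third angle is ∠R = π − ∠P − ∠Q = 2.014 rad.
Law of sines: p = r·sin P/sin R ≈ 3.7671.
Law of sines: q = r·sin Q/sin R ≈ 6.1747.
Area = ½·r·p·sin Q ≈ 10.509.
Semiperimeter s = (8.5+3.7671+6.1747)/2 = 9.2209.
Inradius = area/s = 10.509/9.2209 ≈ 1.1396.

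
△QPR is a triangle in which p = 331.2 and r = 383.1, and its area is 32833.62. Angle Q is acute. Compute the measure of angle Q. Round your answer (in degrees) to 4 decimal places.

From area = ½·p·r·sin Q, we get sin Q = 2·area/(p·r) ≈ 0.51754.
Taking the acute solution, ∠Q ≈ 31.17°.

∠Q ≈ 31.1676°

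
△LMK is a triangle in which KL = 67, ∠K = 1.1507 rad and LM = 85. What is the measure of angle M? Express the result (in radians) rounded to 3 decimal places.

∠M ≈ 0.803 rad

Law of sines: sin M = KL·sin K/LM ≈ 0.71970.
Since LM ≥ KL, only the acute value applies: ∠M ≈ 0.8034 rad.
Then ∠L = π − ∠K − ∠M ≈ 1.1875 rad.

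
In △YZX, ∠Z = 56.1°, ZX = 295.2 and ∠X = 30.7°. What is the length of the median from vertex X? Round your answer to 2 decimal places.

m_X ≈ 260.74

The third angle is ∠Y = 180° − ∠Z − ∠X = 93.20°.
Law of sines: XY = ZX·sin Z/sin Y ≈ 245.4.
Law of sines: YZ = ZX·sin X/sin Y ≈ 150.95.
Median from X: ½√(2·ZX² + 2·XY² − YZ²) ≈ 260.74.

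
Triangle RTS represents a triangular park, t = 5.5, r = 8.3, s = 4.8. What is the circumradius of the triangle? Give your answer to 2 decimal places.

4.34

By the law of cosines, cos R = (t² + s² − r²) / (2·t·s) ≈ -0.29545, so ∠R ≈ 107.18°.
Circumradius = r/(2 sin R) ≈ 4.3439.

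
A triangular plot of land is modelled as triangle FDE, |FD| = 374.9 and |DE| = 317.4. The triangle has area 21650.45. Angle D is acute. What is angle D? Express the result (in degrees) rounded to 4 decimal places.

From area = ½·|FD|·|DE|·sin D, we get sin D = 2·area/(|FD|·|DE|) ≈ 0.36389.
Taking the acute solution, ∠D ≈ 21.34°.

∠D ≈ 21.3395°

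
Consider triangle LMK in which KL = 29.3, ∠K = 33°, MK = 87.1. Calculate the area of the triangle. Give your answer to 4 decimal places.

Area = ½·MK·KL·sin K ≈ 694.97.

area ≈ 694.9676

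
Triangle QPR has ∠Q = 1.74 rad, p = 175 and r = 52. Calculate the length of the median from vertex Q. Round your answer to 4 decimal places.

86.9830

By the law of cosines, q² = p² + r² − 2·p·r·cos Q = 36394, so q ≈ 190.77.
Median from Q: ½√(2·p² + 2·r² − q²) ≈ 86.983.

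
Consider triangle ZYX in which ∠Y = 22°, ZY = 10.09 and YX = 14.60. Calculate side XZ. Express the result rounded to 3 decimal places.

By the law of cosines, XZ² = ZY² + YX² − 2·ZY·YX·cos Y = 41.794, so XZ ≈ 6.4648.

6.465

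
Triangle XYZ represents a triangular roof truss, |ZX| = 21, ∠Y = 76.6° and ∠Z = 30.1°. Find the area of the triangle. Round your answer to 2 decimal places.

The third angle is ∠X = 180° − ∠Y − ∠Z = 73.30°.
Law of sines: |YZ| = |ZX|·sin X/sin Y ≈ 20.677.
Law of sines: |XY| = |ZX|·sin Z/sin Y ≈ 10.826.
Area = ½·|ZX|·|YZ|·sin Z ≈ 108.88.

108.88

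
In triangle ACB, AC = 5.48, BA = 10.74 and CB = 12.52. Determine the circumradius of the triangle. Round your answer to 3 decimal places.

R ≈ 6.289

By the law of cosines, cos A = (BA² + AC² − CB²) / (2·BA·AC) ≈ -0.09661, so ∠A ≈ 95.54°.
Circumradius = CB/(2 sin A) ≈ 6.2894.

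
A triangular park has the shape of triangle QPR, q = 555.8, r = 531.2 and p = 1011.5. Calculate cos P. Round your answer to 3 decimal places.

-0.732

By the law of cosines, cos P = (r² + q² − p²) / (2·r·q) ≈ -0.73168, so ∠P ≈ 137.03°.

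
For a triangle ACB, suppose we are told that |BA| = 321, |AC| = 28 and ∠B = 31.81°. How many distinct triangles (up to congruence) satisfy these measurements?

0

|BA|·sin B = 321·sin(31.81°) ≈ 169.2.
Since |AC| = 28 < 169.2 = |BA| sin B, no triangle exists.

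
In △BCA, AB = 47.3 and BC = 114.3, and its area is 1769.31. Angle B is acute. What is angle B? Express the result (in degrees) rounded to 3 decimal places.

∠B ≈ 40.884°

From area = ½·AB·BC·sin B, we get sin B = 2·area/(AB·BC) ≈ 0.65453.
Taking the acute solution, ∠B ≈ 40.88°.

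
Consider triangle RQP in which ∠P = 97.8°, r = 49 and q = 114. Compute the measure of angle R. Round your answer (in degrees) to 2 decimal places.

21.92

By the law of cosines, p² = r² + q² − 2·r·q·cos P = 16913, so p ≈ 130.05.
Law of cosines again: cos R = (q² + p² − r²)/(2·q·p) ≈ 0.92771, so ∠R ≈ 21.92°.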